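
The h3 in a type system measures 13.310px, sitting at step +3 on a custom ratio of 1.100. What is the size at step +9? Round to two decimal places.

23.58px

The gap is 9 − (3) = 6 steps, so the factor is 1.100^6.
13.310 × 1.100⁶ = 13.310 × 1.77156 ≈ 23.579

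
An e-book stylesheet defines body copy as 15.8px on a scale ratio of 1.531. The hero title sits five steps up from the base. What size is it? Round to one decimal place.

Every step multiplies by the scale ratio.
15.8 × 1.531⁵ = 15.8 × 8.41155 ≈ 132.90

132.9px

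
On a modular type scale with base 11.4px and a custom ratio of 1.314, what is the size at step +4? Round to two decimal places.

33.98px

Every step multiplies by the scale ratio.
11.4 × 1.314⁴ = 11.4 × 2.98113 ≈ 33.98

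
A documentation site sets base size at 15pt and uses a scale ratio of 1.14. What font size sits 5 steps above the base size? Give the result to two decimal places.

Each step on a modular scale multiplies by the ratio, so the size n steps from the base is base × ratioⁿ.
15.0 × 1.14⁵ = 15.0 × 1.92541 ≈ 28.88

28.88pt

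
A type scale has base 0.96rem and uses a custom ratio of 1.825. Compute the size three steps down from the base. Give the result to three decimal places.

0.158rem

0.96 ÷ 1.825³ = 0.96 ÷ 6.07839 ≈ 0.158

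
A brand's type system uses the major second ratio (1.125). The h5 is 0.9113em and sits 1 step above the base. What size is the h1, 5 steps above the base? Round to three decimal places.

0.9113 × 1.125⁴ = 0.9113 × 1.60181 ≈ 1.460

1.460em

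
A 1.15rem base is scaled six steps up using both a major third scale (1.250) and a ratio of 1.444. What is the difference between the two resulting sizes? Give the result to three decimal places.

Major third: 1.15 × 1.250⁶ = 4.38690rem
At 1.444: 1.15 × 1.444⁶ = 10.42560rem
Difference: 10.42560 − 4.38690 = 6.03870rem

6.039rem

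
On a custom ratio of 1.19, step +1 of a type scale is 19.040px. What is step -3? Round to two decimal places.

9.49px

19.040 ÷ 1.19⁴ = 19.040 ÷ 2.00534 ≈ 9.495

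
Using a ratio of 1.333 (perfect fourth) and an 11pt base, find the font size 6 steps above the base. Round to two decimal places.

61.71pt

A modular type scale is a geometric sequence: sizeₙ = base × rⁿ.
11.0 × 1.333⁶ = 11.0 × 5.61023 ≈ 61.71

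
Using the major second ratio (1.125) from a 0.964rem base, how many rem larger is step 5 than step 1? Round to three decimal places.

Step 1: 0.964 × 1.125 = 1.08450rem
Step 5: 0.964 × 1.125⁵ = 1.73716rem
Difference: 1.73716 − 1.08450 = 0.65266rem

0.653rem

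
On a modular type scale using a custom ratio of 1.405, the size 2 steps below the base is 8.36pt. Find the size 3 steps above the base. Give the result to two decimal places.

45.77pt

Moving from step -2 to step +3 is 5 steps up, so multiply by r⁵.
8.36 × 1.405⁵ = 8.36 × 5.47497 ≈ 45.771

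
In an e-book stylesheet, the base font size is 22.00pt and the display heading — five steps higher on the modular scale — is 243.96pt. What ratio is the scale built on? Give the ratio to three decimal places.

The ratio satisfies 22.00 × r⁵ = 243.96, so r = (243.96 / 22.00)^(1/5).
r = 11.0891^(1/5) ≈ 1.6180

1.618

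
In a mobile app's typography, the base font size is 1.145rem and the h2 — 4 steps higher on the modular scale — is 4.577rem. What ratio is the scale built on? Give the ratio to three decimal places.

The ratio satisfies 1.145 × r⁴ = 4.577, so r = (4.577 / 1.145)^(1/4).
r = 3.9974^(1/4) ≈ 1.4140

1.414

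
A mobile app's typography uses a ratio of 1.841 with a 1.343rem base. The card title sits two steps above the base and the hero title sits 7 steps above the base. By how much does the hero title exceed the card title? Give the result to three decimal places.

91.710rem

Step 2: 1.343 × 1.841² = 4.55180rem
Step 7: 1.343 × 1.841⁷ = 96.26148rem
Difference: 96.26148 − 4.55180 = 91.70968rem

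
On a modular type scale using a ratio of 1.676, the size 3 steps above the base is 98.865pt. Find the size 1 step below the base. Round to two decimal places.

98.865 ÷ 1.676⁴ = 98.865 ÷ 7.89035 ≈ 12.530

12.53pt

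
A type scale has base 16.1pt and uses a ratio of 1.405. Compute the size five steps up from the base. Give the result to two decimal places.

88.15pt

Each step on a modular scale multiplies by the ratio, so the size n steps from the base is base × ratioⁿ.
16.1 × 1.405⁵ = 16.1 × 5.47497 ≈ 88.15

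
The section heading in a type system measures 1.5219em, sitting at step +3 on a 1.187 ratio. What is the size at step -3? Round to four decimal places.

1.5219 ÷ 1.187⁶ = 1.5219 ÷ 2.79708 ≈ 0.5441

0.5441em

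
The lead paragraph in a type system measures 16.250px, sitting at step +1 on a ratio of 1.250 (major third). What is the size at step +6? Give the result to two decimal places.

The gap is 6 − (1) = 5 steps, so the factor is 1.250^5.
16.250 × 1.250⁵ = 16.250 × 3.05176 ≈ 49.591

49.59px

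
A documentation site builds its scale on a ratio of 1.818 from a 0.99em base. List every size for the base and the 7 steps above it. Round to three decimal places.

Step 0: 0.99em
Step 1: 0.99 × 1.818 = 1.800
Step 2: 0.99 × 1.818² = 3.272
Step 3: 0.99 × 1.818³ = 5.949
Step 4: 0.99 × 1.818⁴ = 10.815
Step 5: 0.99 × 1.818⁵ = 19.661
Step 6: 0.99 × 1.818⁶ = 35.744
Step 7: 0.99 × 1.818⁷ = 64.982

0.990em, 1.800em, 3.272em, 5.949em, 10.815em, 19.661em, 35.744em, 64.982em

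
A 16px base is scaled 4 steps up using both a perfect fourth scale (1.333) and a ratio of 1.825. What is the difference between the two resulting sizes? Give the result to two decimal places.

126.97px

Perfect fourth: 16.0 × 1.333⁴ = 50.5174px
At 1.825: 16.0 × 1.825⁴ = 177.4890px
Difference: 177.4890 − 50.5174 = 126.9716px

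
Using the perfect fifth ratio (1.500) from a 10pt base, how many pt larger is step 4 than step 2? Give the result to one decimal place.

28.1pt

Step 2: 10.0 × 1.500² = 22.500pt
Step 4: 10.0 × 1.500⁴ = 50.625pt
Difference: 50.625 − 22.500 = 28.125pt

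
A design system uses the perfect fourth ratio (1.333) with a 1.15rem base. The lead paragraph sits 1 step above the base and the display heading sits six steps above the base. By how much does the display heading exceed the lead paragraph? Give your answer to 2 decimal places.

Step 1: 1.15 × 1.333 = 1.5329rem
Step 6: 1.15 × 1.333⁶ = 6.4518rem
Difference: 6.4518 − 1.5329 = 4.9189rem

4.92rem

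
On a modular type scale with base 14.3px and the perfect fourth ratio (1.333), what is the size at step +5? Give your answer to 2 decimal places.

60.18px

14.3 × 1.333⁵ = 14.3 × 4.20873 ≈ 60.18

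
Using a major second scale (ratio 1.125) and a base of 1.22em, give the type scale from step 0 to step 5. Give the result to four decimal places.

Step 0: 1.22em
Step 1: 1.22 × 1.125 = 1.3725
Step 2: 1.22 × 1.125² = 1.5441
Step 3: 1.22 × 1.125³ = 1.7371
Step 4: 1.22 × 1.125⁴ = 1.9542
Step 5: 1.22 × 1.125⁵ = 2.1985

1.2200em, 1.3725em, 1.5441em, 1.7371em, 1.9542em, 2.1985em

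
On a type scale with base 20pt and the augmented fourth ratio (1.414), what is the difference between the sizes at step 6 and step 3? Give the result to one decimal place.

Step 3: 20.0 × 1.414³ = 56.543pt
Step 6: 20.0 × 1.414⁶ = 159.855pt
Difference: 159.855 − 56.543 = 103.312pt

103.3pt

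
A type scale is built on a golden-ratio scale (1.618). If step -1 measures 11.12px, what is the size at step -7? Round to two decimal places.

0.62px

Moving from step -1 to step -7 is 6 steps down, so divide by r⁶.
11.12 ÷ 1.618⁶ = 11.12 ÷ 17.94201 ≈ 0.620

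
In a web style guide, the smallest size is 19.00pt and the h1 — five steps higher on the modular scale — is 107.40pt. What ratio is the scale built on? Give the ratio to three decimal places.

r⁵ = 107.40 / 19.00, so r = (107.40/19.00)^(1/5).
r = 5.6526^(1/5) ≈ 1.4140

1.414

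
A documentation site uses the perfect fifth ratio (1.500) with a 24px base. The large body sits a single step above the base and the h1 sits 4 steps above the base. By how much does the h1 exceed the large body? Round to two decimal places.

Step 1: 24.0 × 1.500 = 36.0000px
Step 4: 24.0 × 1.500⁴ = 121.5000px
Difference: 121.5000 − 36.0000 = 85.5000px

85.50px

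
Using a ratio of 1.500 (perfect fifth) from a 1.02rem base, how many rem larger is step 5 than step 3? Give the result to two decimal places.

4.30rem

Step 3: 1.02 × 1.500³ = 3.4425rem
Step 5: 1.02 × 1.500⁵ = 7.7456rem
Difference: 7.7456 − 3.4425 = 4.3031rem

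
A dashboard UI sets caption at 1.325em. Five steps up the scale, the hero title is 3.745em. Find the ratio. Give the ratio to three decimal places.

r⁵ = 3.745 / 1.325, so r = (3.745/1.325)^(1/5).
r = 2.8264^(1/5) ≈ 1.2310

1.231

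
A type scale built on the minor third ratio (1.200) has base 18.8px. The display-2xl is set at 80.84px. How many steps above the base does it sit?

8

1.200ⁿ = 80.84 / 18.8 = 4.3000
n = ln(4.3000) / ln(1.200) = 1.4586 / 0.1823 ≈ 8.00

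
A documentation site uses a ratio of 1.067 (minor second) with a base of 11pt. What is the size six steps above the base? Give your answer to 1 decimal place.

16.2pt

11.0 × 1.067⁶ = 11.0 × 1.47566 ≈ 16.23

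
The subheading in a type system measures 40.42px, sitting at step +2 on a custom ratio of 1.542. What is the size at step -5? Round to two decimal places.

1.95px

Moving from step +2 to step -5 is 7 steps down, so divide by r⁷.
40.42 ÷ 1.542⁷ = 40.42 ÷ 20.72959 ≈ 1.950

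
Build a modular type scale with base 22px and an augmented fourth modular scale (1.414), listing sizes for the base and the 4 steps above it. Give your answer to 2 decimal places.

22.00px, 31.11px, 43.99px, 62.20px, 87.95px

Step 0: 22px
Step 1: 22.0 × 1.414 = 31.11
Step 2: 22.0 × 1.414² = 43.99
Step 3: 22.0 × 1.414³ = 62.20
Step 4: 22.0 × 1.414⁴ = 87.95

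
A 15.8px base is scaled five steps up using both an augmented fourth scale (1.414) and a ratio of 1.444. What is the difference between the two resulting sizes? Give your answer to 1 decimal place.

9.9px

Augmented fourth: 15.8 × 1.414⁵ = 89.311px
At 1.444: 15.8 × 1.444⁵ = 99.196px
Difference: 99.196 − 89.311 = 9.885px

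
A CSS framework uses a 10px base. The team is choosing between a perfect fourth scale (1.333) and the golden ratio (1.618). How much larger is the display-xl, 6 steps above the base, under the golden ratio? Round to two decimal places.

123.32px

Perfect fourth: 10.0 × 1.333⁶ = 56.1023px
Golden ratio: 10.0 × 1.618⁶ = 179.4201px
Difference: 179.4201 − 56.1023 = 123.3178px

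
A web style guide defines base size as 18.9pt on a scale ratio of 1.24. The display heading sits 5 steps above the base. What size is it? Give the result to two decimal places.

A modular type scale is a geometric sequence: sizeₙ = base × rⁿ.
18.9 × 1.24⁵ = 18.9 × 2.93163 ≈ 55.41

55.41pt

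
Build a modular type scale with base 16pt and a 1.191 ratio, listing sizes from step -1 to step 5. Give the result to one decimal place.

Step -1: 16.0 ÷ 1.191 = 13.4
Step 0: 16pt
Step 1: 16.0 × 1.191 = 19.1
Step 2: 16.0 × 1.191² = 22.7
Step 3: 16.0 × 1.191³ = 27.0
Step 4: 16.0 × 1.191⁴ = 32.2
Step 5: 16.0 × 1.191⁵ = 38.3

13.4pt, 16.0pt, 19.1pt, 22.7pt, 27.0pt, 32.2pt, 38.3pt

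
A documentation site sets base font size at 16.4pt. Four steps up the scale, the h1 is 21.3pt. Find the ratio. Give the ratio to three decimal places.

The ratio satisfies 16.4 × r⁴ = 21.3, so r = (21.3 / 16.4)^(1/4).
r = 1.2988^(1/4) ≈ 1.0675

1.068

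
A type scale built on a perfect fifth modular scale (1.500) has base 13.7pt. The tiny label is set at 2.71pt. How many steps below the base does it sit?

4

1.500ⁿ = 13.7 / 2.71 = 5.0554
n = ln(5.0554) / ln(1.500) = 1.6204 / 0.4055 ≈ 4.00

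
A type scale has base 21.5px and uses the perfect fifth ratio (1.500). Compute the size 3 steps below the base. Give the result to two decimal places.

Each step on a modular scale multiplies by the ratio, so the size n steps from the base is base × ratioⁿ.
21.5 ÷ 1.500³ = 21.5 ÷ 3.37500 ≈ 6.37

6.37px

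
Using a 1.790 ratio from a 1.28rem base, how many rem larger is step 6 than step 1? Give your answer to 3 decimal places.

39.813rem

Step 1: 1.28 × 1.790 = 2.29120rem
Step 6: 1.28 × 1.790⁶ = 42.10447rem
Difference: 42.10447 − 2.29120 = 39.81327rem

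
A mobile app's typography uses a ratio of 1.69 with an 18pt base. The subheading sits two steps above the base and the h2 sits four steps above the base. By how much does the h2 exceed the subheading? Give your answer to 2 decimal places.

95.42pt

Step 2: 18.0 × 1.69² = 51.4098pt
Step 4: 18.0 × 1.69⁴ = 146.8315pt
Difference: 146.8315 − 51.4098 = 95.4217pt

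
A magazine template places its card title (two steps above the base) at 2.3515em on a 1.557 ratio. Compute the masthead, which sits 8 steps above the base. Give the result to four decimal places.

2.3515 × 1.557⁶ = 2.3515 × 14.24727 ≈ 33.5025

33.5025em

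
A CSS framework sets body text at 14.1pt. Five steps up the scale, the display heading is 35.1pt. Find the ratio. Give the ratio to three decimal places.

1.200

The ratio satisfies 14.1 × r⁵ = 35.1, so r = (35.1 / 14.1)^(1/5).
r = 2.4894^(1/5) ≈ 1.2001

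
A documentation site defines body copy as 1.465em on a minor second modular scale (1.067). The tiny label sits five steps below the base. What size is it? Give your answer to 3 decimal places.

1.465 ÷ 1.067⁵ = 1.465 ÷ 1.38300 ≈ 1.059

1.059em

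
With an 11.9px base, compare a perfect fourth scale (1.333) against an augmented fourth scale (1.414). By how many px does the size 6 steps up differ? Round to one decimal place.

28.4px

Perfect fourth: 11.9 × 1.333⁶ = 66.762px
Augmented fourth: 11.9 × 1.414⁶ = 95.114px
Difference: 95.114 − 66.762 = 28.352px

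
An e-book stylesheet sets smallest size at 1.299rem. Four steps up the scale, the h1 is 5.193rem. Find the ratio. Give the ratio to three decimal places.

r⁴ = 5.193 / 1.299, so r = (5.193/1.299)^(1/4).
r = 3.9977^(1/4) ≈ 1.4140

1.414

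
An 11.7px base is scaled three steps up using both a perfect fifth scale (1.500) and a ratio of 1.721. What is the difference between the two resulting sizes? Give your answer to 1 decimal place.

20.2px

Perfect fifth: 11.7 × 1.500³ = 39.487px
At 1.721: 11.7 × 1.721³ = 59.639px
Difference: 59.639 − 39.487 = 20.152px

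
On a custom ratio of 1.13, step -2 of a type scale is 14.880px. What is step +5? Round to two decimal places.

14.880 × 1.13⁷ = 14.880 × 2.35261 ≈ 35.007

35.01px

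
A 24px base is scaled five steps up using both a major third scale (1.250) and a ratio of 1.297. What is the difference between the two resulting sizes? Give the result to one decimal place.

Major third: 24.0 × 1.250⁵ = 73.242px
At 1.297: 24.0 × 1.297⁵ = 88.087px
Difference: 88.087 − 73.242 = 14.845px

14.8px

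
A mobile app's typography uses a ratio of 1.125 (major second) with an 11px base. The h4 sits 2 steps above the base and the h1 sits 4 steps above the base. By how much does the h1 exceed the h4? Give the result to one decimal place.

3.7px

Step 2: 11.0 × 1.125² = 13.922px
Step 4: 11.0 × 1.125⁴ = 17.620px
Difference: 17.620 − 13.922 = 3.698px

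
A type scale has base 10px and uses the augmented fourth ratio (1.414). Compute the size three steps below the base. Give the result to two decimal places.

10.0 ÷ 1.414³ = 10.0 ÷ 2.82715 ≈ 3.54

3.54px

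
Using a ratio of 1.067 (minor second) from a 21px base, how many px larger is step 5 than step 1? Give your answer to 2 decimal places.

Step 1: 21.0 × 1.067 = 22.4070px
Step 5: 21.0 × 1.067⁵ = 29.0430px
Difference: 29.0430 − 22.4070 = 6.6360px

6.64px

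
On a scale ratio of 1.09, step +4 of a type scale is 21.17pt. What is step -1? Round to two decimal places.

13.76pt

21.17 ÷ 1.09⁵ = 21.17 ÷ 1.53862 ≈ 13.759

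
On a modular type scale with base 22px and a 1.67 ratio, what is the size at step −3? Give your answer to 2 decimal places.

A modular type scale is a geometric sequence: sizeₙ = base × rⁿ.
22.0 ÷ 1.67³ = 22.0 ÷ 4.65746 ≈ 4.72

4.72px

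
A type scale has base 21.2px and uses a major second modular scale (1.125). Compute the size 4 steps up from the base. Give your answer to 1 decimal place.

34.0px

A modular type scale is a geometric sequence: sizeₙ = base × rⁿ.
21.2 × 1.125⁴ = 21.2 × 1.60181 ≈ 33.96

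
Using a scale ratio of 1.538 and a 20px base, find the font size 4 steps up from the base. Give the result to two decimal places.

20.0 × 1.538⁴ = 20.0 × 5.59533 ≈ 111.91

111.91px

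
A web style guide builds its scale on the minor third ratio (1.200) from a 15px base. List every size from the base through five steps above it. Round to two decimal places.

15.00px, 18.00px, 21.60px, 25.92px, 31.10px, 37.32px

Step 0: 15px
Step 1: 15.0 × 1.200 = 18.00
Step 2: 15.0 × 1.200² = 21.60
Step 3: 15.0 × 1.200³ = 25.92
Step 4: 15.0 × 1.200⁴ = 31.10
Step 5: 15.0 × 1.200⁵ = 37.32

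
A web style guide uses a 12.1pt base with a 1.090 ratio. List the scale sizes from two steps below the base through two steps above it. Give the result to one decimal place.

Step -2: 12.1 ÷ 1.090² = 10.2
Step -1: 12.1 ÷ 1.090 = 11.1
Step 0: 12.1pt
Step 1: 12.1 × 1.090 = 13.2
Step 2: 12.1 × 1.090² = 14.4

10.2pt, 11.1pt, 12.1pt, 13.2pt, 14.4pt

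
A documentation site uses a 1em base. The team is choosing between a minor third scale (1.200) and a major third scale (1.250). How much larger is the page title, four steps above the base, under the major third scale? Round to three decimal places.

0.368em

Minor third: 1.0 × 1.200⁴ = 2.07360em
Major third: 1.0 × 1.250⁴ = 2.44141em
Difference: 2.44141 − 2.07360 = 0.36781em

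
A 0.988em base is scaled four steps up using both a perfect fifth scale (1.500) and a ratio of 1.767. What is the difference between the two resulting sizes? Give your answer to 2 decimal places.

4.63em

Perfect fifth: 0.988 × 1.500⁴ = 5.0018em
At 1.767: 0.988 × 1.767⁴ = 9.6317em
Difference: 9.6317 − 5.0018 = 4.6299em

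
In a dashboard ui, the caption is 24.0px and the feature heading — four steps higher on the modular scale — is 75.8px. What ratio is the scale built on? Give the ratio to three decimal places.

r⁴ = 75.8 / 24.0, so r = (75.8/24.0)^(1/4).
r = 3.1583^(1/4) ≈ 1.3331

1.333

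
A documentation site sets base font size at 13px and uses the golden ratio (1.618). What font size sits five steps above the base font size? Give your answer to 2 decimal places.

144.16px

A modular type scale is a geometric sequence: sizeₙ = base × rⁿ.
13.0 × 1.618⁵ = 13.0 × 11.08901 ≈ 144.16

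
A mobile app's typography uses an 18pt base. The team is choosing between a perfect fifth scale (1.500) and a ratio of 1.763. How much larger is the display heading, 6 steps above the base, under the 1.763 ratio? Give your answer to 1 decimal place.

Perfect fifth: 18.0 × 1.500⁶ = 205.031pt
At 1.763: 18.0 × 1.763⁶ = 540.488pt
Difference: 540.488 − 205.031 = 335.457pt

335.5pt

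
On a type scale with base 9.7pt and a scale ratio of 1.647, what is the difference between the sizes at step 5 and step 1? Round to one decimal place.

101.6pt

Step 1: 9.7 × 1.647 = 15.976pt
Step 5: 9.7 × 1.647⁵ = 117.555pt
Difference: 117.555 − 15.976 = 101.579pt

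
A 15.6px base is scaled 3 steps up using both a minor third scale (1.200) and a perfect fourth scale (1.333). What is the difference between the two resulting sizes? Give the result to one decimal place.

10.0px

Minor third: 15.6 × 1.200³ = 26.957px
Perfect fourth: 15.6 × 1.333³ = 36.950px
Difference: 36.950 − 26.957 = 9.993px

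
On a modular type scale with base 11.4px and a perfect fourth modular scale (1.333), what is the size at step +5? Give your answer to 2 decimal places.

Every step multiplies by the scale ratio.
11.4 × 1.333⁵ = 11.4 × 4.20873 ≈ 47.98

47.98px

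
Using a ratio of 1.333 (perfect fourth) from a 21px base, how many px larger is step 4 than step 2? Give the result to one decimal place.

29.0px

Step 2: 21.0 × 1.333² = 37.315px
Step 4: 21.0 × 1.333⁴ = 66.304px
Difference: 66.304 − 37.315 = 28.989px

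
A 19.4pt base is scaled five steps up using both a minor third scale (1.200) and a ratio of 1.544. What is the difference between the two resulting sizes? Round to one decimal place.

122.0pt

Minor third: 19.4 × 1.200⁵ = 48.273pt
At 1.544: 19.4 × 1.544⁵ = 170.231pt
Difference: 170.231 − 48.273 = 121.958pt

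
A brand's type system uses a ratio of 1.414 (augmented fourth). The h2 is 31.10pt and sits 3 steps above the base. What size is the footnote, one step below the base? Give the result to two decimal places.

7.78pt

31.10 ÷ 1.414⁴ = 31.10 ÷ 3.99758 ≈ 7.780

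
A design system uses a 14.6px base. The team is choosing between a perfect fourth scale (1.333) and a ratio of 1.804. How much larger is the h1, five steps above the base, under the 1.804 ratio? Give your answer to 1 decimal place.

217.5px

Perfect fourth: 14.6 × 1.333⁵ = 61.447px
At 1.804: 14.6 × 1.804⁵ = 278.956px
Difference: 278.956 − 61.447 = 217.509px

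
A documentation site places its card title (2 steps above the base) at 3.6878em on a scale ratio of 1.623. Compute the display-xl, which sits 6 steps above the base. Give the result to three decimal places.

3.6878 × 1.623⁴ = 3.6878 × 6.93864 ≈ 25.588

25.588em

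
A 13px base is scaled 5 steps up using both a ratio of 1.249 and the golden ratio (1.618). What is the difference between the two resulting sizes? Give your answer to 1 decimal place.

104.6px

At 1.249: 13.0 × 1.249⁵ = 39.514px
Golden ratio: 13.0 × 1.618⁵ = 144.157px
Difference: 144.157 − 39.514 = 104.643px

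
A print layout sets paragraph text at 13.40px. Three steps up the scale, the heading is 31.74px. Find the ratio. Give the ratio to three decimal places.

The ratio satisfies 13.40 × r³ = 31.74, so r = (31.74 / 13.40)^(1/3).
r = 2.3687^(1/3) ≈ 1.3330

1.333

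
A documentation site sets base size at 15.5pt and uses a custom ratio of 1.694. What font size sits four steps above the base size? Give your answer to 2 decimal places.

Every step multiplies by the scale ratio.
15.5 × 1.694⁴ = 15.5 × 8.23481 ≈ 127.64

127.64pt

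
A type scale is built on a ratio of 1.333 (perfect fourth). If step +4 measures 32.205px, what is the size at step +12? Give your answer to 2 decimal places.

321.04px

32.205 × 1.333⁸ = 32.205 × 9.96876 ≈ 321.044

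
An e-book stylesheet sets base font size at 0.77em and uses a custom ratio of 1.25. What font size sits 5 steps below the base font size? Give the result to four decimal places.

A modular type scale is a geometric sequence: sizeₙ = base × rⁿ.
0.77 ÷ 1.25⁵ = 0.77 ÷ 3.05176 ≈ 0.2523

0.2523em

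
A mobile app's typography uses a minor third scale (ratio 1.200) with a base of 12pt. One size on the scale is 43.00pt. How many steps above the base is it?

7

1.200ⁿ = 43.00 / 12 = 3.5833
n = ln(3.5833) / ln(1.200) = 1.2763 / 0.1823 ≈ 7.00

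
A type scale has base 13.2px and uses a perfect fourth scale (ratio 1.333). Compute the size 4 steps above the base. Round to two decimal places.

41.68px

13.2 × 1.333⁴ = 13.2 × 3.15733 ≈ 41.68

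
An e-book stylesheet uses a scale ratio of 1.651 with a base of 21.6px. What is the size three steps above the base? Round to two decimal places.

Each step on a modular scale multiplies by the ratio, so the size n steps from the base is base × ratioⁿ.
21.6 × 1.651³ = 21.6 × 4.50030 ≈ 97.21

97.21px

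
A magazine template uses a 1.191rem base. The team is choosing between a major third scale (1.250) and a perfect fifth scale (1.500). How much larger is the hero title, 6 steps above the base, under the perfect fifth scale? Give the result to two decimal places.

Major third: 1.191 × 1.250⁶ = 4.5433rem
Perfect fifth: 1.191 × 1.500⁶ = 13.5662rem
Difference: 13.5662 − 4.5433 = 9.0229rem

9.02rem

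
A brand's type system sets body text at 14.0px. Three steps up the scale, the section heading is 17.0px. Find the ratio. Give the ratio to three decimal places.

The ratio satisfies 14.0 × r³ = 17.0, so r = (17.0 / 14.0)^(1/3).
r = 1.2143^(1/3) ≈ 1.0669

1.067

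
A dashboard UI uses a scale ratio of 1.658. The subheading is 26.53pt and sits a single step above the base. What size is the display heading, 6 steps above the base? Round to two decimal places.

26.53 × 1.658⁵ = 26.53 × 12.52918 ≈ 332.399

332.40pt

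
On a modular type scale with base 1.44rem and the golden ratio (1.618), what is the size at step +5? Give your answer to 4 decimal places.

15.9682rem

1.44 × 1.618⁵ = 1.44 × 11.08901 ≈ 15.9682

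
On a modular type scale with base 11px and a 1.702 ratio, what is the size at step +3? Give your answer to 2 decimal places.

Every step multiplies by the scale ratio.
11.0 × 1.702³ = 11.0 × 4.93036 ≈ 54.23

54.23px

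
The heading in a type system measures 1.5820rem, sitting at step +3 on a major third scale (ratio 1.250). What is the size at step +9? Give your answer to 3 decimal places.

1.5820 × 1.250⁶ = 1.5820 × 3.81470 ≈ 6.035

6.035rem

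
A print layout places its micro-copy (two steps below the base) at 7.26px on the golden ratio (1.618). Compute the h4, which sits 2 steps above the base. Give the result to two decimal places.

7.26 × 1.618⁴ = 7.26 × 6.85353 ≈ 49.757

49.76px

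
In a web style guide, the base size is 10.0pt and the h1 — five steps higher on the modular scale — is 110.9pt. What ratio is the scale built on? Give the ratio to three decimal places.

1.618

The ratio satisfies 10.0 × r⁵ = 110.9, so r = (110.9 / 10.0)^(1/5).
r = 11.0900^(1/5) ≈ 1.6180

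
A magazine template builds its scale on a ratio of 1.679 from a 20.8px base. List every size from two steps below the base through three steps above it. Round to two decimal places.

7.38px, 12.39px, 20.80px, 34.92px, 58.64px, 98.45px

Step -2: 20.8 ÷ 1.679² = 7.38
Step -1: 20.8 ÷ 1.679 = 12.39
Step 0: 20.8px
Step 1: 20.8 × 1.679 = 34.92
Step 2: 20.8 × 1.679² = 58.64
Step 3: 20.8 × 1.679³ = 98.45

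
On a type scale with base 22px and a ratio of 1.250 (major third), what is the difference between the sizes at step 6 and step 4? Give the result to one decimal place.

30.2px

Step 4: 22.0 × 1.250⁴ = 53.711px
Step 6: 22.0 × 1.250⁶ = 83.923px
Difference: 83.923 − 53.711 = 30.212px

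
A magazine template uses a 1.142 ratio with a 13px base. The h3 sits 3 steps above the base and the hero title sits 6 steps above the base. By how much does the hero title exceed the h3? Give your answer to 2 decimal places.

9.47px

Step 3: 13.0 × 1.142³ = 19.3616px
Step 6: 13.0 × 1.142⁶ = 28.8363px
Difference: 28.8363 − 19.3616 = 9.4747px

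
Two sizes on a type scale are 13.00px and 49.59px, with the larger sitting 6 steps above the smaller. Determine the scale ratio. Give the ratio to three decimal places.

1.250

r⁶ = 49.59 / 13.00, so r = (49.59/13.00)^(1/6).
r = 3.8146^(1/6) ≈ 1.2500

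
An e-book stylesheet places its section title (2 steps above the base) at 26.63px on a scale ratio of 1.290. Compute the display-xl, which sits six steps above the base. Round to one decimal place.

26.63 × 1.290⁴ = 26.63 × 2.76923 ≈ 73.745

73.7px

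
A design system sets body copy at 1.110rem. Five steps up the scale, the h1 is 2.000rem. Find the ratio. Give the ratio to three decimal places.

1.125

r⁵ = 2.000 / 1.110, so r = (2.000/1.110)^(1/5).
r = 1.8018^(1/5) ≈ 1.1250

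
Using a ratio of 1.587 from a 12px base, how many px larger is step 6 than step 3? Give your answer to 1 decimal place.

Step 3: 12.0 × 1.587³ = 47.964px
Step 6: 12.0 × 1.587⁶ = 191.709px
Difference: 191.709 − 47.964 = 143.745px

143.7px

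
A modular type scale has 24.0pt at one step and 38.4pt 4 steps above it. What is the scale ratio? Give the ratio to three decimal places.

The ratio satisfies 24.0 × r⁴ = 38.4, so r = (38.4 / 24.0)^(1/4).
r = 1.6000^(1/4) ≈ 1.1247

1.125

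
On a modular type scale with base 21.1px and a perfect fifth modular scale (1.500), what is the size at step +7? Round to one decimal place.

21.1 × 1.500⁷ = 21.1 × 17.08594 ≈ 360.51

360.5px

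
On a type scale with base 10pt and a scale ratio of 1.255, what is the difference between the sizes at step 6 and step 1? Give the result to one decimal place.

26.5pt

Step 1: 10.0 × 1.255 = 12.550pt
Step 6: 10.0 × 1.255⁶ = 39.072pt
Difference: 39.072 − 12.550 = 26.522pt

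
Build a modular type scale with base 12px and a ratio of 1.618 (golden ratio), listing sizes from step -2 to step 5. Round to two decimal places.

Step -2: 12.0 ÷ 1.618² = 4.58
Step -1: 12.0 ÷ 1.618 = 7.42
Step 0: 12px
Step 1: 12.0 × 1.618 = 19.42
Step 2: 12.0 × 1.618² = 31.42
Step 3: 12.0 × 1.618³ = 50.83
Step 4: 12.0 × 1.618⁴ = 82.24
Step 5: 12.0 × 1.618⁵ = 133.07

4.58px, 7.42px, 12.00px, 19.42px, 31.42px, 50.83px, 82.24px, 133.07px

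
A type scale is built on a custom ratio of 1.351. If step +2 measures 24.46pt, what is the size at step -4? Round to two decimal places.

4.02pt

24.46 ÷ 1.351⁶ = 24.46 ÷ 6.08040 ≈ 4.023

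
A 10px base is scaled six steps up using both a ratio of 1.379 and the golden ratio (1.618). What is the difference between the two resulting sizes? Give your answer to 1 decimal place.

At 1.379: 10.0 × 1.379⁶ = 68.768px
Golden ratio: 10.0 × 1.618⁶ = 179.420px
Difference: 179.420 − 68.768 = 110.652px

110.7px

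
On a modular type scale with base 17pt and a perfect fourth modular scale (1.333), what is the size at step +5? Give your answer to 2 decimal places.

71.55pt

A modular type scale is a geometric sequence: sizeₙ = base × rⁿ.
17.0 × 1.333⁵ = 17.0 × 4.20873 ≈ 71.55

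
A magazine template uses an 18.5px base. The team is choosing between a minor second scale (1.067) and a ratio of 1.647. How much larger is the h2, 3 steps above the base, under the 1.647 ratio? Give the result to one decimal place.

60.2px

Minor second: 18.5 × 1.067³ = 22.473px
At 1.647: 18.5 × 1.647³ = 82.652px
Difference: 82.652 − 22.473 = 60.179px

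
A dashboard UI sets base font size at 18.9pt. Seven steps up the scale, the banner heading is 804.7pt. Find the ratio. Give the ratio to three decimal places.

1.709

r⁷ = 804.7 / 18.9, so r = (804.7/18.9)^(1/7).
r = 42.5767^(1/7) ≈ 1.7090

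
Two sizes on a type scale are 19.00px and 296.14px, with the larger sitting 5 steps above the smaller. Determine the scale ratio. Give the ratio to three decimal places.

1.732

r⁵ = 296.14 / 19.00, so r = (296.14/19.00)^(1/5).
r = 15.5863^(1/5) ≈ 1.7320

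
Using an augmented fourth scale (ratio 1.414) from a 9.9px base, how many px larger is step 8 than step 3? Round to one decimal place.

130.2px

Step 3: 9.9 × 1.414³ = 27.989px
Step 8: 9.9 × 1.414⁸ = 158.209px
Difference: 158.209 − 27.989 = 130.220px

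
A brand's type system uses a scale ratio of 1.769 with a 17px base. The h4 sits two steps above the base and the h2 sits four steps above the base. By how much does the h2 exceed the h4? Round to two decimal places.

113.28px

Step 2: 17.0 × 1.769² = 53.1991px
Step 4: 17.0 × 1.769⁴ = 166.4793px
Difference: 166.4793 − 53.1991 = 113.2802px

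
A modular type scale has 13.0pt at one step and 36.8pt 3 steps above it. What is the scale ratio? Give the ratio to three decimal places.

r³ = 36.8 / 13.0, so r = (36.8/13.0)^(1/3).
r = 2.8308^(1/3) ≈ 1.4146

1.415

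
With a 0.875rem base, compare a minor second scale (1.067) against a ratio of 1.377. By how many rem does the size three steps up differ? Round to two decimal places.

Minor second: 0.875 × 1.067³ = 1.0629rem
At 1.377: 0.875 × 1.377³ = 2.2846rem
Difference: 2.2846 − 1.0629 = 1.2217rem

1.22rem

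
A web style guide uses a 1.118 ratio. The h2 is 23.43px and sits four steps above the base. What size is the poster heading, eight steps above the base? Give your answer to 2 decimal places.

Moving from step +4 to step +8 is 4 steps up, so multiply by r⁴.
23.43 × 1.118⁴ = 23.43 × 1.56231 ≈ 36.605

36.60px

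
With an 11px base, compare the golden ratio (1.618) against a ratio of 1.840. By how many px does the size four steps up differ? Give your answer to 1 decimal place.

50.7px

Golden ratio: 11.0 × 1.618⁴ = 75.389px
At 1.840: 11.0 × 1.840⁴ = 126.085px
Difference: 126.085 − 75.389 = 50.696px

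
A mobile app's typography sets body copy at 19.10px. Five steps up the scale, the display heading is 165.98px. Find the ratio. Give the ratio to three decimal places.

The ratio satisfies 19.10 × r⁵ = 165.98, so r = (165.98 / 19.10)^(1/5).
r = 8.6901^(1/5) ≈ 1.5410

1.541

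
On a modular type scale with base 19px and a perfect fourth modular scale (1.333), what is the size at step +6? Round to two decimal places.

106.59px

Every step multiplies by the scale ratio.
19.0 × 1.333⁶ = 19.0 × 5.61023 ≈ 106.59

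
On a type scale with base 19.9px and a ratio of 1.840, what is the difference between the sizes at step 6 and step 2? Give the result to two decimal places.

Step 2: 19.9 × 1.840² = 67.3734px
Step 6: 19.9 × 1.840⁶ = 772.2537px
Difference: 772.2537 − 67.3734 = 704.8803px

704.88px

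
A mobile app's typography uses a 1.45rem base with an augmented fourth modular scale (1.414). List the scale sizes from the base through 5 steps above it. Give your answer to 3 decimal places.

1.450rem, 2.050rem, 2.899rem, 4.099rem, 5.796rem, 8.196rem

Step 0: 1.45rem
Step 1: 1.45 × 1.414 = 2.050
Step 2: 1.45 × 1.414² = 2.899
Step 3: 1.45 × 1.414³ = 4.099
Step 4: 1.45 × 1.414⁴ = 5.796
Step 5: 1.45 × 1.414⁵ = 8.196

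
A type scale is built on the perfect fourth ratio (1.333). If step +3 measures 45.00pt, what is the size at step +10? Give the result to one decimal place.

45.00 × 1.333⁷ = 45.00 × 7.47844 ≈ 336.530

336.5pt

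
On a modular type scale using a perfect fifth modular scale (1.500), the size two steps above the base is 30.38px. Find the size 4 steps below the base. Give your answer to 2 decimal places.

2.67px

30.38 ÷ 1.500⁶ = 30.38 ÷ 11.39062 ≈ 2.667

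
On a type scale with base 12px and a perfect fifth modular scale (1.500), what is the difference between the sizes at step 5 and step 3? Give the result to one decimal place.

Step 3: 12.0 × 1.500³ = 40.500px
Step 5: 12.0 × 1.500⁵ = 91.125px
Difference: 91.125 − 40.500 = 50.625px

50.6px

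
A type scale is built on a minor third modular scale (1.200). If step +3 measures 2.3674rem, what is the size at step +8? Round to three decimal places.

2.3674 × 1.200⁵ = 2.3674 × 2.48832 ≈ 5.891

5.891rem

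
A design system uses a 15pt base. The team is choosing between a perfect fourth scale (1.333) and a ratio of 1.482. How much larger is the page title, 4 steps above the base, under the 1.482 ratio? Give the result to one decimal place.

25.0pt

Perfect fourth: 15.0 × 1.333⁴ = 47.360pt
At 1.482: 15.0 × 1.482⁴ = 72.358pt
Difference: 72.358 − 47.360 = 24.998pt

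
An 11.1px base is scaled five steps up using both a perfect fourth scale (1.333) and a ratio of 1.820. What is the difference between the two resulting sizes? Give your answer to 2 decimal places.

Perfect fourth: 11.1 × 1.333⁵ = 46.7169px
At 1.820: 11.1 × 1.820⁵ = 221.6562px
Difference: 221.6562 − 46.7169 = 174.9393px

174.94px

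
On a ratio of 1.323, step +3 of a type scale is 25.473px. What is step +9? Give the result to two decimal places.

136.60px

25.473 × 1.323⁶ = 25.473 × 5.36240 ≈ 136.596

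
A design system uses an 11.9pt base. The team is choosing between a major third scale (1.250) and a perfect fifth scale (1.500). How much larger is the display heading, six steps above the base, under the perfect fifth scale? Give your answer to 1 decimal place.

90.2pt

Major third: 11.9 × 1.250⁶ = 45.395pt
Perfect fifth: 11.9 × 1.500⁶ = 135.548pt
Difference: 135.548 − 45.395 = 90.153pt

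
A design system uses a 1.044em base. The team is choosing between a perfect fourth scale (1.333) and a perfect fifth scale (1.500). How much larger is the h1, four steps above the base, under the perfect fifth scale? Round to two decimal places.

1.99em

Perfect fourth: 1.044 × 1.333⁴ = 3.2963em
Perfect fifth: 1.044 × 1.500⁴ = 5.2853em
Difference: 5.2853 − 3.2963 = 1.9890em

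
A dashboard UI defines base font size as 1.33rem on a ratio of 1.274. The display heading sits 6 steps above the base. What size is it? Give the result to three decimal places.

1.33 × 1.274⁶ = 1.33 × 4.27579 ≈ 5.687

5.687rem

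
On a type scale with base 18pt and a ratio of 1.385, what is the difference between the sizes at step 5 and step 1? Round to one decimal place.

66.8pt

Step 1: 18.0 × 1.385 = 24.930pt
Step 5: 18.0 × 1.385⁵ = 91.732pt
Difference: 91.732 − 24.930 = 66.802pt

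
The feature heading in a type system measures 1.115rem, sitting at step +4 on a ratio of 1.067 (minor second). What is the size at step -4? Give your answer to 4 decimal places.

0.6637rem

Moving from step +4 to step -4 is 8 steps down, so divide by r⁸.
1.115 ÷ 1.067⁸ = 1.115 ÷ 1.68002 ≈ 0.6637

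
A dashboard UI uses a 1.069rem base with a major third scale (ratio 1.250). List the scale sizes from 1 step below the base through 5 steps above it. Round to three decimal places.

Step -1: 1.069 ÷ 1.250 = 0.855
Step 0: 1.069rem
Step 1: 1.069 × 1.250 = 1.336
Step 2: 1.069 × 1.250² = 1.670
Step 3: 1.069 × 1.250³ = 2.088
Step 4: 1.069 × 1.250⁴ = 2.610
Step 5: 1.069 × 1.250⁵ = 3.262

0.855rem, 1.069rem, 1.336rem, 1.670rem, 2.088rem, 2.610rem, 3.262rem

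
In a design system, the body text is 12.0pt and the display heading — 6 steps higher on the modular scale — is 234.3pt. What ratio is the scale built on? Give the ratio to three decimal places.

r⁶ = 234.3 / 12.0, so r = (234.3/12.0)^(1/6).
r = 19.5250^(1/6) ≈ 1.6410

1.641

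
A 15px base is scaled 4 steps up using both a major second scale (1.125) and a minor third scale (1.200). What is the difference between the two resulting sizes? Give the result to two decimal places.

7.08px

Major second: 15.0 × 1.125⁴ = 24.0271px
Minor third: 15.0 × 1.200⁴ = 31.1040px
Difference: 31.1040 − 24.0271 = 7.0769px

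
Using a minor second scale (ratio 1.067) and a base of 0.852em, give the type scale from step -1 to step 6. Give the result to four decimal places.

Step -1: 0.852 ÷ 1.067 = 0.7985
Step 0: 0.852em
Step 1: 0.852 × 1.067 = 0.9091
Step 2: 0.852 × 1.067² = 0.9700
Step 3: 0.852 × 1.067³ = 1.0350
Step 4: 0.852 × 1.067⁴ = 1.1043
Step 5: 0.852 × 1.067⁵ = 1.1783
Step 6: 0.852 × 1.067⁶ = 1.2573

0.7985em, 0.8520em, 0.9091em, 0.9700em, 1.0350em, 1.1043em, 1.1783em, 1.2573em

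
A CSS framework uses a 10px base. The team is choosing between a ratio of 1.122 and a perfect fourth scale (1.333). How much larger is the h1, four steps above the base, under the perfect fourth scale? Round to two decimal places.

15.73px

At 1.122: 10.0 × 1.122⁴ = 15.8479px
Perfect fourth: 10.0 × 1.333⁴ = 31.5733px
Difference: 31.5733 − 15.8479 = 15.7254px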